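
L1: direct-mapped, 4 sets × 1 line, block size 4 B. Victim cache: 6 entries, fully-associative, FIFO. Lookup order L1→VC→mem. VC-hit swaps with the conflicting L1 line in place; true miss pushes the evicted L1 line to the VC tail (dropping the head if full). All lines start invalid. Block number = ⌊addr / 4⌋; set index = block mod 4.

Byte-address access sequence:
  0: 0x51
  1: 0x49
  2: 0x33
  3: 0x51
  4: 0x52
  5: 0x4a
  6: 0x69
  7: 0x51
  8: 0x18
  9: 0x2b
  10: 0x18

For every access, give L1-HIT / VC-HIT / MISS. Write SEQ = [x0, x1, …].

SEQ = [MISS, MISS, MISS, VC-HIT, L1-HIT, L1-HIT, MISS, L1-HIT, MISS, MISS, VC-HIT]

  [0] addr=0x51 blk=20 s=0: MISS | VC []
  [1] addr=0x49 blk=18 s=2: MISS | VC []
  [2] addr=0x33 blk=12 s=0: MISS | VC [20]
  [3] addr=0x51 blk=20 s=0: VC-HIT | VC [12]
  [4] addr=0x52 blk=20 s=0: L1-HIT | VC [12]
  [5] addr=0x4a blk=18 s=2: L1-HIT | VC [12]
  [6] addr=0x69 blk=26 s=2: MISS | VC [12, 18]
  [7] addr=0x51 blk=20 s=0: L1-HIT | VC [12, 18]
  [8] addr=0x18 blk=6 s=2: MISS | VC [12, 18, 26]
  [9] addr=0x2b blk=10 s=2: MISS | VC [12, 18, 26, 6]
  [10] addr=0x18 blk=6 s=2: VC-HIT | VC [12, 18, 26, 10]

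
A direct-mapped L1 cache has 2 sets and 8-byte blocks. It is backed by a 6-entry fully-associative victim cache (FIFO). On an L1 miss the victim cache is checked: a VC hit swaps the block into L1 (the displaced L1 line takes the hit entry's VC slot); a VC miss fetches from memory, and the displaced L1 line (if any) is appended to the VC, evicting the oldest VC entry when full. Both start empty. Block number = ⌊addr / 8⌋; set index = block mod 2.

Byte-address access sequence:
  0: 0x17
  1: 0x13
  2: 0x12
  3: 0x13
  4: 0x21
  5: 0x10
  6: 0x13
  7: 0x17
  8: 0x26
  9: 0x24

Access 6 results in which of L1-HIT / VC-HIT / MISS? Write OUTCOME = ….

OUTCOME = L1-HIT

  [0] addr=0x17 blk=2 s=0: MISS | VC []
  [1] addr=0x13 blk=2 s=0: L1-HIT | VC []
  [2] addr=0x12 blk=2 s=0: L1-HIT | VC []
  [3] addr=0x13 blk=2 s=0: L1-HIT | VC []
  [4] addr=0x21 blk=4 s=0: MISS | VC [2]
  [5] addr=0x10 blk=2 s=0: VC-HIT | VC [4]
  [6] addr=0x13 blk=2 s=0: L1-HIT | VC [4]
  [7] addr=0x17 blk=2 s=0: L1-HIT | VC [4]
  [8] addr=0x26 blk=4 s=0: VC-HIT | VC [2]
  [9] addr=0x24 blk=4 s=0: L1-HIT | VC [2]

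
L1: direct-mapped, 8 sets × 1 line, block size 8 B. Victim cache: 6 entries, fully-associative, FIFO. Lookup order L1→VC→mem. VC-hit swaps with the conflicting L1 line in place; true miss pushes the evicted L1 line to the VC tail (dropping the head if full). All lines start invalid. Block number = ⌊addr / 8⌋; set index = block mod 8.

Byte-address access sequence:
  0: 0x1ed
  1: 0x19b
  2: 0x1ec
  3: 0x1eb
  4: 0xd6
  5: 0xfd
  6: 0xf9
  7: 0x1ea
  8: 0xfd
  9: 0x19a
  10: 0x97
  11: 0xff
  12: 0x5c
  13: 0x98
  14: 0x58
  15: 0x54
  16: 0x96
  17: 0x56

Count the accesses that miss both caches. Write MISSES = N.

MISSES = 8

  [0] addr=0x1ed blk=61 s=5: MISS | VC []
  [1] addr=0x19b blk=51 s=3: MISS | VC []
  [2] addr=0x1ec blk=61 s=5: L1-HIT | VC []
  [3] addr=0x1eb blk=61 s=5: L1-HIT | VC []
  [4] addr=0xd6 blk=26 s=2: MISS | VC []
  [5] addr=0xfd blk=31 s=7: MISS | VC []
  [6] addr=0xf9 blk=31 s=7: L1-HIT | VC []
  [7] addr=0x1ea blk=61 s=5: L1-HIT | VC []
  [8] addr=0xfd blk=31 s=7: L1-HIT | VC []
  [9] addr=0x19a blk=51 s=3: L1-HIT | VC []
  [10] addr=0x97 blk=18 s=2: MISS | VC [26]
  [11] addr=0xff blk=31 s=7: L1-HIT | VC [26]
  [12] addr=0x5c blk=11 s=3: MISS | VC [26, 51]
  [13] addr=0x98 blk=19 s=3: MISS | VC [26, 51, 11]
  [14] addr=0x58 blk=11 s=3: VC-HIT | VC [26, 51, 19]
  [15] addr=0x54 blk=10 s=2: MISS | VC [26, 51, 19, 18]
  [16] addr=0x96 blk=18 s=2: VC-HIT | VC [26, 51, 19, 10]
  [17] addr=0x56 blk=10 s=2: VC-HIT | VC [26, 51, 19, 18]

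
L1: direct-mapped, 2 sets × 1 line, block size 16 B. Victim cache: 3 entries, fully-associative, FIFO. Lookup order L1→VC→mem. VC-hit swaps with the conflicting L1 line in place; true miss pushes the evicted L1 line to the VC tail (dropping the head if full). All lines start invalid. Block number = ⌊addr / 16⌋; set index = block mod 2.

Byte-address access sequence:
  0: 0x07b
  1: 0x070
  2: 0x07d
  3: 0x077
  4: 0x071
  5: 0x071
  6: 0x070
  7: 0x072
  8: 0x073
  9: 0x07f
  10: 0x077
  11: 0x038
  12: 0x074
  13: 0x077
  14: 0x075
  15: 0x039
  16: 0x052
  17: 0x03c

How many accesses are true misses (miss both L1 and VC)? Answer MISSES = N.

MISSES = 3

  [0] addr=0x7b blk=7 s=1: MISS | VC []
  [1] addr=0x70 blk=7 s=1: L1-HIT | VC []
  [2] addr=0x7d blk=7 s=1: L1-HIT | VC []
  [3] addr=0x77 blk=7 s=1: L1-HIT | VC []
  [4] addr=0x71 blk=7 s=1: L1-HIT | VC []
  [5] addr=0x71 blk=7 s=1: L1-HIT | VC []
  [6] addr=0x70 blk=7 s=1: L1-HIT | VC []
  [7] addr=0x72 blk=7 s=1: L1-HIT | VC []
  [8] addr=0x73 blk=7 s=1: L1-HIT | VC []
  [9] addr=0x7f blk=7 s=1: L1-HIT | VC []
  [10] addr=0x77 blk=7 s=1: L1-HIT | VC []
  [11] addr=0x38 blk=3 s=1: MISS | VC [7]
  [12] addr=0x74 blk=7 s=1: VC-HIT | VC [3]
  [13] addr=0x77 blk=7 s=1: L1-HIT | VC [3]
  [14] addr=0x75 blk=7 s=1: L1-HIT | VC [3]
  [15] addr=0x39 blk=3 s=1: VC-HIT | VC [7]
  [16] addr=0x52 blk=5 s=1: MISS | VC [7, 3]
  [17] addr=0x3c blk=3 s=1: VC-HIT | VC [7, 5]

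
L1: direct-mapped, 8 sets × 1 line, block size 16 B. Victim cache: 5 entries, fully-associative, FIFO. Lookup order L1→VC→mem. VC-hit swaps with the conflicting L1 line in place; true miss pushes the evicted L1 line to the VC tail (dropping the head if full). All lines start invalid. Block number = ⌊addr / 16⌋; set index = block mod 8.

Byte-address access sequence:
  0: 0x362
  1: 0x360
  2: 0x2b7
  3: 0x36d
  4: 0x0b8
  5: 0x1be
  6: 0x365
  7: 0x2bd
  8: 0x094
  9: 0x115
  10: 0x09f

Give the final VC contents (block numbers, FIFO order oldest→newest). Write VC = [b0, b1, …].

  [0] addr=0x362 blk=54 s=6: MISS | VC []
  [1] addr=0x360 blk=54 s=6: L1-HIT | VC []
  [2] addr=0x2b7 blk=43 s=3: MISS | VC []
  [3] addr=0x36d blk=54 s=6: L1-HIT | VC []
  [4] addr=0xb8 blk=11 s=3: MISS | VC [43]
  [5] addr=0x1be blk=27 s=3: MISS | VC [43, 11]
  [6] addr=0x365 blk=54 s=6: L1-HIT | VC [43, 11]
  [7] addr=0x2bd blk=43 s=3: VC-HIT | VC [27, 11]
  [8] addr=0x94 blk=9 s=1: MISS | VC [27, 11]
  [9] addr=0x115 blk=17 s=1: MISS | VC [27, 11, 9]
  [10] addr=0x9f blk=9 s=1: VC-HIT | VC [27, 11, 17]

VC = [27, 11, 17]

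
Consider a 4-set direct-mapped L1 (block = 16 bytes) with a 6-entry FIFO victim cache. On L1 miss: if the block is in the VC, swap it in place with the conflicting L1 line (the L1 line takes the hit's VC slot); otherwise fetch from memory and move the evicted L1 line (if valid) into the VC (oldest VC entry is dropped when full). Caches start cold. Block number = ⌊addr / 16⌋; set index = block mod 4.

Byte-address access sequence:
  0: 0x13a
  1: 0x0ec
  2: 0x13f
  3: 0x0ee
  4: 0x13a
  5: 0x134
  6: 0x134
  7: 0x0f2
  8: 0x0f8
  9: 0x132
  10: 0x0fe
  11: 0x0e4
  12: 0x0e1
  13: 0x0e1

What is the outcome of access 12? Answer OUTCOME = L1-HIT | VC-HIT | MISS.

OUTCOME = L1-HIT

#0 0x13a→b19/s3 MISS; vc=[]
#1 0xec→b14/s2 MISS; vc=[]
#2 0x13f→b19/s3 L1-HIT; vc=[]
#3 0xee→b14/s2 L1-HIT; vc=[]
#4 0x13a→b19/s3 L1-HIT; vc=[]
#5 0x134→b19/s3 L1-HIT; vc=[]
#6 0x134→b19/s3 L1-HIT; vc=[]
#7 0xf2→b15/s3 MISS; vc=[19]
#8 0xf8→b15/s3 L1-HIT; vc=[19]
#9 0x132→b19/s3 VC-HIT; vc=[15]
#10 0xfe→b15/s3 VC-HIT; vc=[19]
#11 0xe4→b14/s2 L1-HIT; vc=[19]
#12 0xe1→b14/s2 L1-HIT; vc=[19]
#13 0xe1→b14/s2 L1-HIT; vc=[19]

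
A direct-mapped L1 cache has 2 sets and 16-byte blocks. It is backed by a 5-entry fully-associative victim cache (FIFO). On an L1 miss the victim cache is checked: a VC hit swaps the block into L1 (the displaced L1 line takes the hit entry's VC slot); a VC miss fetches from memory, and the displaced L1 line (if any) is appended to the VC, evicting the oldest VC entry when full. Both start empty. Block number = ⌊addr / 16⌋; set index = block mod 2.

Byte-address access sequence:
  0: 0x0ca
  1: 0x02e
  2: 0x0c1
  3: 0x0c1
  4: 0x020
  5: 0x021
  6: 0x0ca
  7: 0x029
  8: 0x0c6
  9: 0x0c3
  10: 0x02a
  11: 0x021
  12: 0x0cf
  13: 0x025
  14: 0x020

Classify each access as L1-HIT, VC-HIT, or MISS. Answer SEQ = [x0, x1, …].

SEQ = [MISS, MISS, VC-HIT, L1-HIT, VC-HIT, L1-HIT, VC-HIT, VC-HIT, VC-HIT, L1-HIT, VC-HIT, L1-HIT, VC-HIT, VC-HIT, L1-HIT]

#0 0xca→b12/s0 MISS; vc=[]
#1 0x2e→b2/s0 MISS; vc=[12]
#2 0xc1→b12/s0 VC-HIT; vc=[2]
#3 0xc1→b12/s0 L1-HIT; vc=[2]
#4 0x20→b2/s0 VC-HIT; vc=[12]
#5 0x21→b2/s0 L1-HIT; vc=[12]
#6 0xca→b12/s0 VC-HIT; vc=[2]
#7 0x29→b2/s0 VC-HIT; vc=[12]
#8 0xc6→b12/s0 VC-HIT; vc=[2]
#9 0xc3→b12/s0 L1-HIT; vc=[2]
#10 0x2a→b2/s0 VC-HIT; vc=[12]
#11 0x21→b2/s0 L1-HIT; vc=[12]
#12 0xcf→b12/s0 VC-HIT; vc=[2]
#13 0x25→b2/s0 VC-HIT; vc=[12]
#14 0x20→b2/s0 L1-HIT; vc=[12]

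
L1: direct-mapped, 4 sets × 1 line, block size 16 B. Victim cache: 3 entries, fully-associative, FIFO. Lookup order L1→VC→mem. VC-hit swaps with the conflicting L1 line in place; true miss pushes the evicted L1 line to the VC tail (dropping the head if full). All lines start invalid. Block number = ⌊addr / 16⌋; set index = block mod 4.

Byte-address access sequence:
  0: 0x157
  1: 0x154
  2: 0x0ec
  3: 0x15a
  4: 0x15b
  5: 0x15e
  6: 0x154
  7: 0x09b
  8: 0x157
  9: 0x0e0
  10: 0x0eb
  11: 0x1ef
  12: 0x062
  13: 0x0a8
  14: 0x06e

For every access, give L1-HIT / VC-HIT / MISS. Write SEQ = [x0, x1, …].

0: 0x157 (blk 21, set 1) → MISS  vc=[]
1: 0x154 (blk 21, set 1) → L1-HIT  vc=[]
2: 0xec (blk 14, set 2) → MISS  vc=[]
3: 0x15a (blk 21, set 1) → L1-HIT  vc=[]
4: 0x15b (blk 21, set 1) → L1-HIT  vc=[]
5: 0x15e (blk 21, set 1) → L1-HIT  vc=[]
6: 0x154 (blk 21, set 1) → L1-HIT  vc=[]
7: 0x9b (blk 9, set 1) → MISS  vc=[21]
8: 0x157 (blk 21, set 1) → VC-HIT  vc=[9]
9: 0xe0 (blk 14, set 2) → L1-HIT  vc=[9]
10: 0xeb (blk 14, set 2) → L1-HIT  vc=[9]
11: 0x1ef (blk 30, set 2) → MISS  vc=[9, 14]
12: 0x62 (blk 6, set 2) → MISS  vc=[9, 14, 30]
13: 0xa8 (blk 10, set 2) → MISS  vc=[14, 30, 6]
14: 0x6e (blk 6, set 2) → VC-HIT  vc=[14, 30, 10]

SEQ = [MISS, L1-HIT, MISS, L1-HIT, L1-HIT, L1-HIT, L1-HIT, MISS, VC-HIT, L1-HIT, L1-HIT, MISS, MISS, MISS, VC-HIT]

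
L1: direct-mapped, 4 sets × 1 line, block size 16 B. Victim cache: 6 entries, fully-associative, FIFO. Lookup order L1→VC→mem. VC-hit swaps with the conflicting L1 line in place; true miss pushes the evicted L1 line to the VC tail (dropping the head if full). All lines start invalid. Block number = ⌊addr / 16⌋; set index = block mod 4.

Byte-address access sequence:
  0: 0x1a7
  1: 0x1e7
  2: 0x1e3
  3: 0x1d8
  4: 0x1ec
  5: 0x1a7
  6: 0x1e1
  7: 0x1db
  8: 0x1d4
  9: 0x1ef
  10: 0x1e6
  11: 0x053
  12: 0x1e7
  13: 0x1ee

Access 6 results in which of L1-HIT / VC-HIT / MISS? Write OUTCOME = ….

0: 0x1a7 (blk 26, set 2) → MISS  vc=[]
1: 0x1e7 (blk 30, set 2) → MISS  vc=[26]
2: 0x1e3 (blk 30, set 2) → L1-HIT  vc=[26]
3: 0x1d8 (blk 29, set 1) → MISS  vc=[26]
4: 0x1ec (blk 30, set 2) → L1-HIT  vc=[26]
5: 0x1a7 (blk 26, set 2) → VC-HIT  vc=[30]
6: 0x1e1 (blk 30, set 2) → VC-HIT  vc=[26]
7: 0x1db (blk 29, set 1) → L1-HIT  vc=[26]
8: 0x1d4 (blk 29, set 1) → L1-HIT  vc=[26]
9: 0x1ef (blk 30, set 2) → L1-HIT  vc=[26]
10: 0x1e6 (blk 30, set 2) → L1-HIT  vc=[26]
11: 0x53 (blk 5, set 1) → MISS  vc=[26, 29]
12: 0x1e7 (blk 30, set 2) → L1-HIT  vc=[26, 29]
13: 0x1ee (blk 30, set 2) → L1-HIT  vc=[26, 29]

OUTCOME = VC-HIT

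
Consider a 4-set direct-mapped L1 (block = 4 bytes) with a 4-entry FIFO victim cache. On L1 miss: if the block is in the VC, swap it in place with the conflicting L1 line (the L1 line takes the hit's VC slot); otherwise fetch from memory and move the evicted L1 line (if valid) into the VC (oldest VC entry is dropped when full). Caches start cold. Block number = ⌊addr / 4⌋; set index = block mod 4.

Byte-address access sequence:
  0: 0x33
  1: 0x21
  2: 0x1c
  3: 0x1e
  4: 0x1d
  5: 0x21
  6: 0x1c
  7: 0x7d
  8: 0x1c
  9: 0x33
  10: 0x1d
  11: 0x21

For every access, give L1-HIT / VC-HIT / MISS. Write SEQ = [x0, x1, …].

SEQ = [MISS, MISS, MISS, L1-HIT, L1-HIT, L1-HIT, L1-HIT, MISS, VC-HIT, VC-HIT, L1-HIT, VC-HIT]

  [0] addr=0x33 blk=12 s=0: MISS | VC []
  [1] addr=0x21 blk=8 s=0: MISS | VC [12]
  [2] addr=0x1c blk=7 s=3: MISS | VC [12]
  [3] addr=0x1e blk=7 s=3: L1-HIT | VC [12]
  [4] addr=0x1d blk=7 s=3: L1-HIT | VC [12]
  [5] addr=0x21 blk=8 s=0: L1-HIT | VC [12]
  [6] addr=0x1c blk=7 s=3: L1-HIT | VC [12]
  [7] addr=0x7d blk=31 s=3: MISS | VC [12, 7]
  [8] addr=0x1c blk=7 s=3: VC-HIT | VC [12, 31]
  [9] addr=0x33 blk=12 s=0: VC-HIT | VC [8, 31]
  [10] addr=0x1d blk=7 s=3: L1-HIT | VC [8, 31]
  [11] addr=0x21 blk=8 s=0: VC-HIT | VC [12, 31]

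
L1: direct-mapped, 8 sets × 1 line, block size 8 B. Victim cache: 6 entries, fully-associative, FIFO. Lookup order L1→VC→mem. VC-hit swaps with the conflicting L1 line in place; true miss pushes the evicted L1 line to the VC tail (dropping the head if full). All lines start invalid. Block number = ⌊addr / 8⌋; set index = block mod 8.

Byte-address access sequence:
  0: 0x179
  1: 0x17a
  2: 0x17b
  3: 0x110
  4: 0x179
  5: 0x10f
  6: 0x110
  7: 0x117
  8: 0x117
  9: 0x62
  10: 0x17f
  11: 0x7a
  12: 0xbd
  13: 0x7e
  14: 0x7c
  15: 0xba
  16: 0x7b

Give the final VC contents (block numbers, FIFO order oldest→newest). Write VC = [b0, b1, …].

VC = [47, 23]

0: 0x179 (blk 47, set 7) → MISS  vc=[]
1: 0x17a (blk 47, set 7) → L1-HIT  vc=[]
2: 0x17b (blk 47, set 7) → L1-HIT  vc=[]
3: 0x110 (blk 34, set 2) → MISS  vc=[]
4: 0x179 (blk 47, set 7) → L1-HIT  vc=[]
5: 0x10f (blk 33, set 1) → MISS  vc=[]
6: 0x110 (blk 34, set 2) → L1-HIT  vc=[]
7: 0x117 (blk 34, set 2) → L1-HIT  vc=[]
8: 0x117 (blk 34, set 2) → L1-HIT  vc=[]
9: 0x62 (blk 12, set 4) → MISS  vc=[]
10: 0x17f (blk 47, set 7) → L1-HIT  vc=[]
11: 0x7a (blk 15, set 7) → MISS  vc=[47]
12: 0xbd (blk 23, set 7) → MISS  vc=[47, 15]
13: 0x7e (blk 15, set 7) → VC-HIT  vc=[47, 23]
14: 0x7c (blk 15, set 7) → L1-HIT  vc=[47, 23]
15: 0xba (blk 23, set 7) → VC-HIT  vc=[47, 15]
16: 0x7b (blk 15, set 7) → VC-HIT  vc=[47, 23]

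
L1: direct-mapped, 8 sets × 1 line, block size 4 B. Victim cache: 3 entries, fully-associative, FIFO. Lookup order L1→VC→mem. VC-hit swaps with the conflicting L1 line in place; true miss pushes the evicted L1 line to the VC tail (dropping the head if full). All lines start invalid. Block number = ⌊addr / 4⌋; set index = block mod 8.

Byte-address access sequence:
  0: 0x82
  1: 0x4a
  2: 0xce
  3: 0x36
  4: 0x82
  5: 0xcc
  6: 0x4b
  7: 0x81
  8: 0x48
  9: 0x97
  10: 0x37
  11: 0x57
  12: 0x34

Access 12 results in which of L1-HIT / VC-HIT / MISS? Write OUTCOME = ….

  [0] addr=0x82 blk=32 s=0: MISS | VC []
  [1] addr=0x4a blk=18 s=2: MISS | VC []
  [2] addr=0xce blk=51 s=3: MISS | VC []
  [3] addr=0x36 blk=13 s=5: MISS | VC []
  [4] addr=0x82 blk=32 s=0: L1-HIT | VC []
  [5] addr=0xcc blk=51 s=3: L1-HIT | VC []
  [6] addr=0x4b blk=18 s=2: L1-HIT | VC []
  [7] addr=0x81 blk=32 s=0: L1-HIT | VC []
  [8] addr=0x48 blk=18 s=2: L1-HIT | VC []
  [9] addr=0x97 blk=37 s=5: MISS | VC [13]
  [10] addr=0x37 blk=13 s=5: VC-HIT | VC [37]
  [11] addr=0x57 blk=21 s=5: MISS | VC [37, 13]
  [12] addr=0x34 blk=13 s=5: VC-HIT | VC [37, 21]

OUTCOME = VC-HIT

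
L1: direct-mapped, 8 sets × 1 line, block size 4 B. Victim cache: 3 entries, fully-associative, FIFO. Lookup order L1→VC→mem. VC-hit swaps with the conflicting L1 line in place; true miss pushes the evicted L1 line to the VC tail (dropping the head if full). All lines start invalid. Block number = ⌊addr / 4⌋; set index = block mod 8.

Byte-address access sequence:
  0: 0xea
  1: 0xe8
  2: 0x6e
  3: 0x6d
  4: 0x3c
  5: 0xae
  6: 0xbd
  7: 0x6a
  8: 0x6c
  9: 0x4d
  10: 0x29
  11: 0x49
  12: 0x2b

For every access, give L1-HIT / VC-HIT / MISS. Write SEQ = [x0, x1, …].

SEQ = [MISS, L1-HIT, MISS, L1-HIT, MISS, MISS, MISS, MISS, VC-HIT, MISS, MISS, MISS, VC-HIT]

0: 0xea (blk 58, set 2) → MISS  vc=[]
1: 0xe8 (blk 58, set 2) → L1-HIT  vc=[]
2: 0x6e (blk 27, set 3) → MISS  vc=[]
3: 0x6d (blk 27, set 3) → L1-HIT  vc=[]
4: 0x3c (blk 15, set 7) → MISS  vc=[]
5: 0xae (blk 43, set 3) → MISS  vc=[27]
6: 0xbd (blk 47, set 7) → MISS  vc=[27, 15]
7: 0x6a (blk 26, set 2) → MISS  vc=[27, 15, 58]
8: 0x6c (blk 27, set 3) → VC-HIT  vc=[43, 15, 58]
9: 0x4d (blk 19, set 3) → MISS  vc=[15, 58, 27]
10: 0x29 (blk 10, set 2) → MISS  vc=[58, 27, 26]
11: 0x49 (blk 18, set 2) → MISS  vc=[27, 26, 10]
12: 0x2b (blk 10, set 2) → VC-HIT  vc=[27, 26, 18]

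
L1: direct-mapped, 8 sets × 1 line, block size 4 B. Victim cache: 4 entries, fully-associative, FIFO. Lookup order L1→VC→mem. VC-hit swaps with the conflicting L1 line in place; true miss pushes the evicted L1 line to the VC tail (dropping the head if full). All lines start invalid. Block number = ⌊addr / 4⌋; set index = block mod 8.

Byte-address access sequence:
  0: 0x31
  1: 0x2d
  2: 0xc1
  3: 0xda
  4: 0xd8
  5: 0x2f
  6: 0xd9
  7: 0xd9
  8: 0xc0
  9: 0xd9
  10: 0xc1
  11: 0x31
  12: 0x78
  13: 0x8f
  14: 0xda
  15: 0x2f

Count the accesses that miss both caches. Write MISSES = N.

MISSES = 6

  [0] addr=0x31 blk=12 s=4: MISS | VC []
  [1] addr=0x2d blk=11 s=3: MISS | VC []
  [2] addr=0xc1 blk=48 s=0: MISS | VC []
  [3] addr=0xda blk=54 s=6: MISS | VC []
  [4] addr=0xd8 blk=54 s=6: L1-HIT | VC []
  [5] addr=0x2f blk=11 s=3: L1-HIT | VC []
  [6] addr=0xd9 blk=54 s=6: L1-HIT | VC []
  [7] addr=0xd9 blk=54 s=6: L1-HIT | VC []
  [8] addr=0xc0 blk=48 s=0: L1-HIT | VC []
  [9] addr=0xd9 blk=54 s=6: L1-HIT | VC []
  [10] addr=0xc1 blk=48 s=0: L1-HIT | VC []
  [11] addr=0x31 blk=12 s=4: L1-HIT | VC []
  [12] addr=0x78 blk=30 s=6: MISS | VC [54]
  [13] addr=0x8f blk=35 s=3: MISS | VC [54, 11]
  [14] addr=0xda blk=54 s=6: VC-HIT | VC [30, 11]
  [15] addr=0x2f blk=11 s=3: VC-HIT | VC [30, 35]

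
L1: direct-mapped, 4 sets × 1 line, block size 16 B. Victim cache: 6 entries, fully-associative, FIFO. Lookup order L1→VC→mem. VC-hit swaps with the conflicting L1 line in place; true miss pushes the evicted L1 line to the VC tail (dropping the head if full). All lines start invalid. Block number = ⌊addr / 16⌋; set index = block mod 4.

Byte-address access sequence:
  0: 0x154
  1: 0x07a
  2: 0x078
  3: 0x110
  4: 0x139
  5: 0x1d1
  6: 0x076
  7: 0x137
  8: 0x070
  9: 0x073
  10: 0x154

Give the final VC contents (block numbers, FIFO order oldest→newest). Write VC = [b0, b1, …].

VC = [29, 19, 17]

#0 0x154→b21/s1 MISS; vc=[]
#1 0x7a→b7/s3 MISS; vc=[]
#2 0x78→b7/s3 L1-HIT; vc=[]
#3 0x110→b17/s1 MISS; vc=[21]
#4 0x139→b19/s3 MISS; vc=[21,7]
#5 0x1d1→b29/s1 MISS; vc=[21,7,17]
#6 0x76→b7/s3 VC-HIT; vc=[21,19,17]
#7 0x137→b19/s3 VC-HIT; vc=[21,7,17]
#8 0x70→b7/s3 VC-HIT; vc=[21,19,17]
#9 0x73→b7/s3 L1-HIT; vc=[21,19,17]
#10 0x154→b21/s1 VC-HIT; vc=[29,19,17]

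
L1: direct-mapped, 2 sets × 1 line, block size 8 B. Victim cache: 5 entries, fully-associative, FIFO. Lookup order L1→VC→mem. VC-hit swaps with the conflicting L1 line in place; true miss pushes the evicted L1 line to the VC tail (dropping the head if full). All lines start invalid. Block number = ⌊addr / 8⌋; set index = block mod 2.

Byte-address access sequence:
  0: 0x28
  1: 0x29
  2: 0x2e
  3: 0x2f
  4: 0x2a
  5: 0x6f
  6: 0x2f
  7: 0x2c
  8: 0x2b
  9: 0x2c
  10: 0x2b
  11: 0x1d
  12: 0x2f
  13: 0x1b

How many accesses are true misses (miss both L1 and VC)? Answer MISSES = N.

0: 0x28 (blk 5, set 1) → MISS  vc=[]
1: 0x29 (blk 5, set 1) → L1-HIT  vc=[]
2: 0x2e (blk 5, set 1) → L1-HIT  vc=[]
3: 0x2f (blk 5, set 1) → L1-HIT  vc=[]
4: 0x2a (blk 5, set 1) → L1-HIT  vc=[]
5: 0x6f (blk 13, set 1) → MISS  vc=[5]
6: 0x2f (blk 5, set 1) → VC-HIT  vc=[13]
7: 0x2c (blk 5, set 1) → L1-HIT  vc=[13]
8: 0x2b (blk 5, set 1) → L1-HIT  vc=[13]
9: 0x2c (blk 5, set 1) → L1-HIT  vc=[13]
10: 0x2b (blk 5, set 1) → L1-HIT  vc=[13]
11: 0x1d (blk 3, set 1) → MISS  vc=[13, 5]
12: 0x2f (blk 5, set 1) → VC-HIT  vc=[13, 3]
13: 0x1b (blk 3, set 1) → VC-HIT  vc=[13, 5]

MISSES = 3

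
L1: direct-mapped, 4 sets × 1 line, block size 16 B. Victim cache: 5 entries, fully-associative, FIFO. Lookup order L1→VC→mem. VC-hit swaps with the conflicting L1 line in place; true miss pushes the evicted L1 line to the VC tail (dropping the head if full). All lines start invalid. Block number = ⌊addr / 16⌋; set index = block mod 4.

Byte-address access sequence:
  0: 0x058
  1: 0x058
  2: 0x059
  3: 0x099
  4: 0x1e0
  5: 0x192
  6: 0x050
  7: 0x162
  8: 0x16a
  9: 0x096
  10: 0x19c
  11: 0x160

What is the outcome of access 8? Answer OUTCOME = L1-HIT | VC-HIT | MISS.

OUTCOME = L1-HIT

#0 0x58→b5/s1 MISS; vc=[]
#1 0x58→b5/s1 L1-HIT; vc=[]
#2 0x59→b5/s1 L1-HIT; vc=[]
#3 0x99→b9/s1 MISS; vc=[5]
#4 0x1e0→b30/s2 MISS; vc=[5]
#5 0x192→b25/s1 MISS; vc=[5,9]
#6 0x50→b5/s1 VC-HIT; vc=[25,9]
#7 0x162→b22/s2 MISS; vc=[25,9,30]
#8 0x16a→b22/s2 L1-HIT; vc=[25,9,30]
#9 0x96→b9/s1 VC-HIT; vc=[25,5,30]
#10 0x19c→b25/s1 VC-HIT; vc=[9,5,30]
#11 0x160→b22/s2 L1-HIT; vc=[9,5,30]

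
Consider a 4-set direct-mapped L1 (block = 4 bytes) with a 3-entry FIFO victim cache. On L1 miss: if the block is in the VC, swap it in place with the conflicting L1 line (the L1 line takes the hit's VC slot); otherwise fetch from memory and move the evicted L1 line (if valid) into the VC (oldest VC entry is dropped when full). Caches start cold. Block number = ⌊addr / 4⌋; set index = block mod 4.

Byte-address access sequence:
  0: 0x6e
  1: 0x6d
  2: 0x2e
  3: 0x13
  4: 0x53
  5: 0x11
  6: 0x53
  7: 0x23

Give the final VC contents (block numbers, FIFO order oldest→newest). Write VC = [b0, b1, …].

0: 0x6e (blk 27, set 3) → MISS  vc=[]
1: 0x6d (blk 27, set 3) → L1-HIT  vc=[]
2: 0x2e (blk 11, set 3) → MISS  vc=[27]
3: 0x13 (blk 4, set 0) → MISS  vc=[27]
4: 0x53 (blk 20, set 0) → MISS  vc=[27, 4]
5: 0x11 (blk 4, set 0) → VC-HIT  vc=[27, 20]
6: 0x53 (blk 20, set 0) → VC-HIT  vc=[27, 4]
7: 0x23 (blk 8, set 0) → MISS  vc=[27, 4, 20]

VC = [27, 4, 20]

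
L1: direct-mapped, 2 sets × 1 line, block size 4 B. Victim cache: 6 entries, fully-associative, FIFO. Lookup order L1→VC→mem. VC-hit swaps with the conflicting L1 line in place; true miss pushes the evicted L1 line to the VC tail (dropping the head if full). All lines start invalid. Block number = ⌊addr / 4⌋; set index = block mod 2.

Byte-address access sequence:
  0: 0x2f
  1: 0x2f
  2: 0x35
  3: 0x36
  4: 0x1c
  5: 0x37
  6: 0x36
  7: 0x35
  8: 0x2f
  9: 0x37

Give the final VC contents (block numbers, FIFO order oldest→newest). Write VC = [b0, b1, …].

#0 0x2f→b11/s1 MISS; vc=[]
#1 0x2f→b11/s1 L1-HIT; vc=[]
#2 0x35→b13/s1 MISS; vc=[11]
#3 0x36→b13/s1 L1-HIT; vc=[11]
#4 0x1c→b7/s1 MISS; vc=[11,13]
#5 0x37→b13/s1 VC-HIT; vc=[11,7]
#6 0x36→b13/s1 L1-HIT; vc=[11,7]
#7 0x35→b13/s1 L1-HIT; vc=[11,7]
#8 0x2f→b11/s1 VC-HIT; vc=[13,7]
#9 0x37→b13/s1 VC-HIT; vc=[11,7]

VC = [11, 7]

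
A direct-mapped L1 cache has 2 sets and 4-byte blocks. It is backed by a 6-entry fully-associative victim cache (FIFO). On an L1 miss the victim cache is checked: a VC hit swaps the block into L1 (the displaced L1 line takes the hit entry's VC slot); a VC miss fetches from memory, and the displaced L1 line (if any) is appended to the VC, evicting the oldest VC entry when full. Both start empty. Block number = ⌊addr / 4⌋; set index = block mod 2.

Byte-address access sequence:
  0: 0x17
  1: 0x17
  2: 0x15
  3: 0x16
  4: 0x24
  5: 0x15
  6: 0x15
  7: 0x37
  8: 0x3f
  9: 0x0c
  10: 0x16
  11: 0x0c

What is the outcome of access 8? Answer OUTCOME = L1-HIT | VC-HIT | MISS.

OUTCOME = MISS

  [0] addr=0x17 blk=5 s=1: MISS | VC []
  [1] addr=0x17 blk=5 s=1: L1-HIT | VC []
  [2] addr=0x15 blk=5 s=1: L1-HIT | VC []
  [3] addr=0x16 blk=5 s=1: L1-HIT | VC []
  [4] addr=0x24 blk=9 s=1: MISS | VC [5]
  [5] addr=0x15 blk=5 s=1: VC-HIT | VC [9]
  [6] addr=0x15 blk=5 s=1: L1-HIT | VC [9]
  [7] addr=0x37 blk=13 s=1: MISS | VC [9, 5]
  [8] addr=0x3f blk=15 s=1: MISS | VC [9, 5, 13]
  [9] addr=0xc blk=3 s=1: MISS | VC [9, 5, 13, 15]
  [10] addr=0x16 blk=5 s=1: VC-HIT | VC [9, 3, 13, 15]
  [11] addr=0xc blk=3 s=1: VC-HIT | VC [9, 5, 13, 15]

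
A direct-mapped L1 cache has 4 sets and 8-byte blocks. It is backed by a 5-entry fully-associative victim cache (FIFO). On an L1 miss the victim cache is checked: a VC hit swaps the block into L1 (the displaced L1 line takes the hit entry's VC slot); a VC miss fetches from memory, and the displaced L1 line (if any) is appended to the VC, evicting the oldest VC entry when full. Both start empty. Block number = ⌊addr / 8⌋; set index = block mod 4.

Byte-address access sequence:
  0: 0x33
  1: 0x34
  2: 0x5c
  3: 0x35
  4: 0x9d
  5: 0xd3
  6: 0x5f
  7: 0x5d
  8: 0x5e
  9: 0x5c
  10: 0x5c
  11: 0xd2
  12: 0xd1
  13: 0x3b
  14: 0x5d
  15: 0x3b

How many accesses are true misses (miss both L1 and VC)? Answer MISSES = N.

MISSES = 5

0: 0x33 (blk 6, set 2) → MISS  vc=[]
1: 0x34 (blk 6, set 2) → L1-HIT  vc=[]
2: 0x5c (blk 11, set 3) → MISS  vc=[]
3: 0x35 (blk 6, set 2) → L1-HIT  vc=[]
4: 0x9d (blk 19, set 3) → MISS  vc=[11]
5: 0xd3 (blk 26, set 2) → MISS  vc=[11, 6]
6: 0x5f (blk 11, set 3) → VC-HIT  vc=[19, 6]
7: 0x5d (blk 11, set 3) → L1-HIT  vc=[19, 6]
8: 0x5e (blk 11, set 3) → L1-HIT  vc=[19, 6]
9: 0x5c (blk 11, set 3) → L1-HIT  vc=[19, 6]
10: 0x5c (blk 11, set 3) → L1-HIT  vc=[19, 6]
11: 0xd2 (blk 26, set 2) → L1-HIT  vc=[19, 6]
12: 0xd1 (blk 26, set 2) → L1-HIT  vc=[19, 6]
13: 0x3b (blk 7, set 3) → MISS  vc=[19, 6, 11]
14: 0x5d (blk 11, set 3) → VC-HIT  vc=[19, 6, 7]
15: 0x3b (blk 7, set 3) → VC-HIT  vc=[19, 6, 11]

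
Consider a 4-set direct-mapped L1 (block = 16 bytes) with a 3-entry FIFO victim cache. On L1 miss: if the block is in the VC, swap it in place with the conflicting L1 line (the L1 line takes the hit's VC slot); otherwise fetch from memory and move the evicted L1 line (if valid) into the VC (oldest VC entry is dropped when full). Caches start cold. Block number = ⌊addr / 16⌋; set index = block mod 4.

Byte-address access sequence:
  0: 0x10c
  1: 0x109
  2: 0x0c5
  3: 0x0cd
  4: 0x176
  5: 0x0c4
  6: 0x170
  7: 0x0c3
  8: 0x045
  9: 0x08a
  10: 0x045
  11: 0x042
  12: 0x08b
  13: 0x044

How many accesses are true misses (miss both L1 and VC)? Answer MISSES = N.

  [0] addr=0x10c blk=16 s=0: MISS | VC []
  [1] addr=0x109 blk=16 s=0: L1-HIT | VC []
  [2] addr=0xc5 blk=12 s=0: MISS | VC [16]
  [3] addr=0xcd blk=12 s=0: L1-HIT | VC [16]
  [4] addr=0x176 blk=23 s=3: MISS | VC [16]
  [5] addr=0xc4 blk=12 s=0: L1-HIT | VC [16]
  [6] addr=0x170 blk=23 s=3: L1-HIT | VC [16]
  [7] addr=0xc3 blk=12 s=0: L1-HIT | VC [16]
  [8] addr=0x45 blk=4 s=0: MISS | VC [16, 12]
  [9] addr=0x8a blk=8 s=0: MISS | VC [16, 12, 4]
  [10] addr=0x45 blk=4 s=0: VC-HIT | VC [16, 12, 8]
  [11] addr=0x42 blk=4 s=0: L1-HIT | VC [16, 12, 8]
  [12] addr=0x8b blk=8 s=0: VC-HIT | VC [16, 12, 4]
  [13] addr=0x44 blk=4 s=0: VC-HIT | VC [16, 12, 8]

MISSES = 5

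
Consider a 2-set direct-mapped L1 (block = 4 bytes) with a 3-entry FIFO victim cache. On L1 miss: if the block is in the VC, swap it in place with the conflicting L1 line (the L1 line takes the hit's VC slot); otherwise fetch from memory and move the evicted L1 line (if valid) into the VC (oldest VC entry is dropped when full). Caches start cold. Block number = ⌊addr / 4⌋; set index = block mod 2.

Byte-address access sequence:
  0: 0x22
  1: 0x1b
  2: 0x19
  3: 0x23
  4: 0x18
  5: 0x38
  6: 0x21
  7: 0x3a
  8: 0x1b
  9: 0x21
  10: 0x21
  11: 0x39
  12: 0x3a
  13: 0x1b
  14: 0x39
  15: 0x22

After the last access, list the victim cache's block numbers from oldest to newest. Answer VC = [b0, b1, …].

0: 0x22 (blk 8, set 0) → MISS  vc=[]
1: 0x1b (blk 6, set 0) → MISS  vc=[8]
2: 0x19 (blk 6, set 0) → L1-HIT  vc=[8]
3: 0x23 (blk 8, set 0) → VC-HIT  vc=[6]
4: 0x18 (blk 6, set 0) → VC-HIT  vc=[8]
5: 0x38 (blk 14, set 0) → MISS  vc=[8, 6]
6: 0x21 (blk 8, set 0) → VC-HIT  vc=[14, 6]
7: 0x3a (blk 14, set 0) → VC-HIT  vc=[8, 6]
8: 0x1b (blk 6, set 0) → VC-HIT  vc=[8, 14]
9: 0x21 (blk 8, set 0) → VC-HIT  vc=[6, 14]
10: 0x21 (blk 8, set 0) → L1-HIT  vc=[6, 14]
11: 0x39 (blk 14, set 0) → VC-HIT  vc=[6, 8]
12: 0x3a (blk 14, set 0) → L1-HIT  vc=[6, 8]
13: 0x1b (blk 6, set 0) → VC-HIT  vc=[14, 8]
14: 0x39 (blk 14, set 0) → VC-HIT  vc=[6, 8]
15: 0x22 (blk 8, set 0) → VC-HIT  vc=[6, 14]

VC = [6, 14]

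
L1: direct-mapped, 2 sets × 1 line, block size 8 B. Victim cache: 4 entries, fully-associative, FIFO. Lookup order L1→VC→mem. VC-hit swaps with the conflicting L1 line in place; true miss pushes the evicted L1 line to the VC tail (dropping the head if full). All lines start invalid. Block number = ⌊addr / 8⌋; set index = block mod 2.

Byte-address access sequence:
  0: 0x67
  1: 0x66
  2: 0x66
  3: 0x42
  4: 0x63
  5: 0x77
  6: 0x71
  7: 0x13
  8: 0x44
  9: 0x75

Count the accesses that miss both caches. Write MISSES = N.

0: 0x67 (blk 12, set 0) → MISS  vc=[]
1: 0x66 (blk 12, set 0) → L1-HIT  vc=[]
2: 0x66 (blk 12, set 0) → L1-HIT  vc=[]
3: 0x42 (blk 8, set 0) → MISS  vc=[12]
4: 0x63 (blk 12, set 0) → VC-HIT  vc=[8]
5: 0x77 (blk 14, set 0) → MISS  vc=[8, 12]
6: 0x71 (blk 14, set 0) → L1-HIT  vc=[8, 12]
7: 0x13 (blk 2, set 0) → MISS  vc=[8, 12, 14]
8: 0x44 (blk 8, set 0) → VC-HIT  vc=[2, 12, 14]
9: 0x75 (blk 14, set 0) → VC-HIT  vc=[2, 12, 8]

MISSES = 4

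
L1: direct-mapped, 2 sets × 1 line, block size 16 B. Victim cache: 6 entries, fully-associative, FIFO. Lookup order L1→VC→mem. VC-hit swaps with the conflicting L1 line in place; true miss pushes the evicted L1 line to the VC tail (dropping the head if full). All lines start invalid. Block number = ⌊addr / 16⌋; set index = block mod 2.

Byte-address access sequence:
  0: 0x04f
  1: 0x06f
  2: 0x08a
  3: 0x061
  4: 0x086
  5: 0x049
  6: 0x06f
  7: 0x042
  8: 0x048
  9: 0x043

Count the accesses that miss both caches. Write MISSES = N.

MISSES = 3

  [0] addr=0x4f blk=4 s=0: MISS | VC []
  [1] addr=0x6f blk=6 s=0: MISS | VC [4]
  [2] addr=0x8a blk=8 s=0: MISS | VC [4, 6]
  [3] addr=0x61 blk=6 s=0: VC-HIT | VC [4, 8]
  [4] addr=0x86 blk=8 s=0: VC-HIT | VC [4, 6]
  [5] addr=0x49 blk=4 s=0: VC-HIT | VC [8, 6]
  [6] addr=0x6f blk=6 s=0: VC-HIT | VC [8, 4]
  [7] addr=0x42 blk=4 s=0: VC-HIT | VC [8, 6]
  [8] addr=0x48 blk=4 s=0: L1-HIT | VC [8, 6]
  [9] addr=0x43 blk=4 s=0: L1-HIT | VC [8, 6]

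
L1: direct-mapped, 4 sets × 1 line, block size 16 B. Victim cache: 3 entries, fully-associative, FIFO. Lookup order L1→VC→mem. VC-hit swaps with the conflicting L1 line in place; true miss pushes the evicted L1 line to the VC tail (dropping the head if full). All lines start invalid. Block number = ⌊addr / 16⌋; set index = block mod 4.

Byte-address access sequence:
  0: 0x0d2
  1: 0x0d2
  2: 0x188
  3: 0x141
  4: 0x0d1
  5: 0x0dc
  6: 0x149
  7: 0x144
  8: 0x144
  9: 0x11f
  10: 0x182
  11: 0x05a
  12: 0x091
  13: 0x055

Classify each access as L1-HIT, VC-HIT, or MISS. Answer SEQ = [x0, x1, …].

0: 0xd2 (blk 13, set 1) → MISS  vc=[]
1: 0xd2 (blk 13, set 1) → L1-HIT  vc=[]
2: 0x188 (blk 24, set 0) → MISS  vc=[]
3: 0x141 (blk 20, set 0) → MISS  vc=[24]
4: 0xd1 (blk 13, set 1) → L1-HIT  vc=[24]
5: 0xdc (blk 13, set 1) → L1-HIT  vc=[24]
6: 0x149 (blk 20, set 0) → L1-HIT  vc=[24]
7: 0x144 (blk 20, set 0) → L1-HIT  vc=[24]
8: 0x144 (blk 20, set 0) → L1-HIT  vc=[24]
9: 0x11f (blk 17, set 1) → MISS  vc=[24, 13]
10: 0x182 (blk 24, set 0) → VC-HIT  vc=[20, 13]
11: 0x5a (blk 5, set 1) → MISS  vc=[20, 13, 17]
12: 0x91 (blk 9, set 1) → MISS  vc=[13, 17, 5]
13: 0x55 (blk 5, set 1) → VC-HIT  vc=[13, 17, 9]

SEQ = [MISS, L1-HIT, MISS, MISS, L1-HIT, L1-HIT, L1-HIT, L1-HIT, L1-HIT, MISS, VC-HIT, MISS, MISS, VC-HIT]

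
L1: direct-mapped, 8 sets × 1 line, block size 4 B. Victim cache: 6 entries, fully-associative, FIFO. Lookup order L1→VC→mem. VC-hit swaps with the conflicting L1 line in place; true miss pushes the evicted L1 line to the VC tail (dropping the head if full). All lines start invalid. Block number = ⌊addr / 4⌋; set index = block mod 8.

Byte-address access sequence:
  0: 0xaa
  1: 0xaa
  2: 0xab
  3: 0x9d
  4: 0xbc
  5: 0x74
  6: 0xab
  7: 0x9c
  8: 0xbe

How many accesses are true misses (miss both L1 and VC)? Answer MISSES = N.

0: 0xaa (blk 42, set 2) → MISS  vc=[]
1: 0xaa (blk 42, set 2) → L1-HIT  vc=[]
2: 0xab (blk 42, set 2) → L1-HIT  vc=[]
3: 0x9d (blk 39, set 7) → MISS  vc=[]
4: 0xbc (blk 47, set 7) → MISS  vc=[39]
5: 0x74 (blk 29, set 5) → MISS  vc=[39]
6: 0xab (blk 42, set 2) → L1-HIT  vc=[39]
7: 0x9c (blk 39, set 7) → VC-HIT  vc=[47]
8: 0xbe (blk 47, set 7) → VC-HIT  vc=[39]

MISSES = 4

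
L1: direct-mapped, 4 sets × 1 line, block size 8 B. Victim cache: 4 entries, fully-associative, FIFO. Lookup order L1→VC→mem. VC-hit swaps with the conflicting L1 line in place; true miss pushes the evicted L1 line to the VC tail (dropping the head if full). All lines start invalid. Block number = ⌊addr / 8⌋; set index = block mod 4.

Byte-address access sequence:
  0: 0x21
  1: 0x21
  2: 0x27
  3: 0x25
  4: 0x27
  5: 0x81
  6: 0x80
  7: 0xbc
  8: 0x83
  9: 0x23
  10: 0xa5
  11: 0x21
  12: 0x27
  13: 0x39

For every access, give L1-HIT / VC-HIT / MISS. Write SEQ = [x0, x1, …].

#0 0x21→b4/s0 MISS; vc=[]
#1 0x21→b4/s0 L1-HIT; vc=[]
#2 0x27→b4/s0 L1-HIT; vc=[]
#3 0x25→b4/s0 L1-HIT; vc=[]
#4 0x27→b4/s0 L1-HIT; vc=[]
#5 0x81→b16/s0 MISS; vc=[4]
#6 0x80→b16/s0 L1-HIT; vc=[4]
#7 0xbc→b23/s3 MISS; vc=[4]
#8 0x83→b16/s0 L1-HIT; vc=[4]
#9 0x23→b4/s0 VC-HIT; vc=[16]
#10 0xa5→b20/s0 MISS; vc=[16,4]
#11 0x21→b4/s0 VC-HIT; vc=[16,20]
#12 0x27→b4/s0 L1-HIT; vc=[16,20]
#13 0x39→b7/s3 MISS; vc=[16,20,23]

SEQ = [MISS, L1-HIT, L1-HIT, L1-HIT, L1-HIT, MISS, L1-HIT, MISS, L1-HIT, VC-HIT, MISS, VC-HIT, L1-HIT, MISS]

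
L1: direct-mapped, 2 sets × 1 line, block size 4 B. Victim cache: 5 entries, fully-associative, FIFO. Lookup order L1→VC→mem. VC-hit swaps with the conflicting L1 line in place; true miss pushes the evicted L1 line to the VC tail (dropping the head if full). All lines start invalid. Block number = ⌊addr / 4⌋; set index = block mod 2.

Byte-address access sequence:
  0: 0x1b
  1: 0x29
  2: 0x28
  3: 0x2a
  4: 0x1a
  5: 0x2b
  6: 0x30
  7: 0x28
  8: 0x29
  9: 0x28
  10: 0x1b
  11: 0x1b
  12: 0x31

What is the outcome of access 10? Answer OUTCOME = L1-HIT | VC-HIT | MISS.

  [0] addr=0x1b blk=6 s=0: MISS | VC []
  [1] addr=0x29 blk=10 s=0: MISS | VC [6]
  [2] addr=0x28 blk=10 s=0: L1-HIT | VC [6]
  [3] addr=0x2a blk=10 s=0: L1-HIT | VC [6]
  [4] addr=0x1a blk=6 s=0: VC-HIT | VC [10]
  [5] addr=0x2b blk=10 s=0: VC-HIT | VC [6]
  [6] addr=0x30 blk=12 s=0: MISS | VC [6, 10]
  [7] addr=0x28 blk=10 s=0: VC-HIT | VC [6, 12]
  [8] addr=0x29 blk=10 s=0: L1-HIT | VC [6, 12]
  [9] addr=0x28 blk=10 s=0: L1-HIT | VC [6, 12]
  [10] addr=0x1b blk=6 s=0: VC-HIT | VC [10, 12]
  [11] addr=0x1b blk=6 s=0: L1-HIT | VC [10, 12]
  [12] addr=0x31 blk=12 s=0: VC-HIT | VC [10, 6]

OUTCOME = VC-HIT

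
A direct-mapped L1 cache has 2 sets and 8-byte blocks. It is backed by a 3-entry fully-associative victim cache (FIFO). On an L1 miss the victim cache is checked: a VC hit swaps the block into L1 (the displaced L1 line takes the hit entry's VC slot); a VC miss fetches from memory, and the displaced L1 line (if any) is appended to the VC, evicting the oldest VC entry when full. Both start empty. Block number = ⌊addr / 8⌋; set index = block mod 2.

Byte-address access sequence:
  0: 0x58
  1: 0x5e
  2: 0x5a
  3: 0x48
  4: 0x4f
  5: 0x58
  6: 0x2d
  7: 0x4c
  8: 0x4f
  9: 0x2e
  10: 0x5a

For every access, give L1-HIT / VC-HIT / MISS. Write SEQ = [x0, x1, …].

SEQ = [MISS, L1-HIT, L1-HIT, MISS, L1-HIT, VC-HIT, MISS, VC-HIT, L1-HIT, VC-HIT, VC-HIT]

  [0] addr=0x58 blk=11 s=1: MISS | VC []
  [1] addr=0x5e blk=11 s=1: L1-HIT | VC []
  [2] addr=0x5a blk=11 s=1: L1-HIT | VC []
  [3] addr=0x48 blk=9 s=1: MISS | VC [11]
  [4] addr=0x4f blk=9 s=1: L1-HIT | VC [11]
  [5] addr=0x58 blk=11 s=1: VC-HIT | VC [9]
  [6] addr=0x2d blk=5 s=1: MISS | VC [9, 11]
  [7] addr=0x4c blk=9 s=1: VC-HIT | VC [5, 11]
  [8] addr=0x4f blk=9 s=1: L1-HIT | VC [5, 11]
  [9] addr=0x2e blk=5 s=1: VC-HIT | VC [9, 11]
  [10] addr=0x5a blk=11 s=1: VC-HIT | VC [9, 5]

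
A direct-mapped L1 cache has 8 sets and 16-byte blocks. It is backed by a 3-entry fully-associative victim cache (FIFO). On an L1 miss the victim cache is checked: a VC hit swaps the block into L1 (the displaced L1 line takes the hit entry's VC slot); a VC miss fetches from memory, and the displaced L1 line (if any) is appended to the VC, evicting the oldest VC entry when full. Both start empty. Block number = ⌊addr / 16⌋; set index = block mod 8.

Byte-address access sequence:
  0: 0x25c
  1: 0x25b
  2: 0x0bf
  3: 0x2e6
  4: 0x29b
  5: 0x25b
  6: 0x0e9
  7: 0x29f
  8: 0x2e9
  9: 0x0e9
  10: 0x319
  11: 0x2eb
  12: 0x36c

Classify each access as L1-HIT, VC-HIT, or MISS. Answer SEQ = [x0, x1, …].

SEQ = [MISS, L1-HIT, MISS, MISS, MISS, L1-HIT, MISS, L1-HIT, VC-HIT, VC-HIT, MISS, VC-HIT, MISS]

0: 0x25c (blk 37, set 5) → MISS  vc=[]
1: 0x25b (blk 37, set 5) → L1-HIT  vc=[]
2: 0xbf (blk 11, set 3) → MISS  vc=[]
3: 0x2e6 (blk 46, set 6) → MISS  vc=[]
4: 0x29b (blk 41, set 1) → MISS  vc=[]
5: 0x25b (blk 37, set 5) → L1-HIT  vc=[]
6: 0xe9 (blk 14, set 6) → MISS  vc=[46]
7: 0x29f (blk 41, set 1) → L1-HIT  vc=[46]
8: 0x2e9 (blk 46, set 6) → VC-HIT  vc=[14]
9: 0xe9 (blk 14, set 6) → VC-HIT  vc=[46]
10: 0x319 (blk 49, set 1) → MISS  vc=[46, 41]
11: 0x2eb (blk 46, set 6) → VC-HIT  vc=[14, 41]
12: 0x36c (blk 54, set 6) → MISS  vc=[14, 41, 46]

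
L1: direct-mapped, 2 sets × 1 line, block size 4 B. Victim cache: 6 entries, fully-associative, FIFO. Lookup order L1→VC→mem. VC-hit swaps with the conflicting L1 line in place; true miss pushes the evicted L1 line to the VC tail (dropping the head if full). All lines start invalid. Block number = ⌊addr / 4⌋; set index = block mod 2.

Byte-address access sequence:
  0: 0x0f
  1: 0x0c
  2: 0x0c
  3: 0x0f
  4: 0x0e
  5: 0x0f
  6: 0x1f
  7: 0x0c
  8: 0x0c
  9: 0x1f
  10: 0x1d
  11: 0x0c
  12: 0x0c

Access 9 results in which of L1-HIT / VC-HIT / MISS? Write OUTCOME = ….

0: 0xf (blk 3, set 1) → MISS  vc=[]
1: 0xc (blk 3, set 1) → L1-HIT  vc=[]
2: 0xc (blk 3, set 1) → L1-HIT  vc=[]
3: 0xf (blk 3, set 1) → L1-HIT  vc=[]
4: 0xe (blk 3, set 1) → L1-HIT  vc=[]
5: 0xf (blk 3, set 1) → L1-HIT  vc=[]
6: 0x1f (blk 7, set 1) → MISS  vc=[3]
7: 0xc (blk 3, set 1) → VC-HIT  vc=[7]
8: 0xc (blk 3, set 1) → L1-HIT  vc=[7]
9: 0x1f (blk 7, set 1) → VC-HIT  vc=[3]
10: 0x1d (blk 7, set 1) → L1-HIT  vc=[3]
11: 0xc (blk 3, set 1) → VC-HIT  vc=[7]
12: 0xc (blk 3, set 1) → L1-HIT  vc=[7]

OUTCOME = VC-HIT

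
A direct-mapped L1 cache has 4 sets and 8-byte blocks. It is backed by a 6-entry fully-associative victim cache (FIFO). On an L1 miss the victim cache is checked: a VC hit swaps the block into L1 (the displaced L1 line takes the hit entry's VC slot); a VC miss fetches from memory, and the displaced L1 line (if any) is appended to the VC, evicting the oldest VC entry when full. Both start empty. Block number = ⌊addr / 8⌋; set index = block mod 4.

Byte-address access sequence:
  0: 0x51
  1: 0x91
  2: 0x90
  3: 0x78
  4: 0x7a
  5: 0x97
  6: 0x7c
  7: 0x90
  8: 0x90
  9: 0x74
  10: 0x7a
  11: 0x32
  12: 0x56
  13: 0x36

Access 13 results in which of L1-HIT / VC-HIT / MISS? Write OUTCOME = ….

#0 0x51→b10/s2 MISS; vc=[]
#1 0x91→b18/s2 MISS; vc=[10]
#2 0x90→b18/s2 L1-HIT; vc=[10]
#3 0x78→b15/s3 MISS; vc=[10]
#4 0x7a→b15/s3 L1-HIT; vc=[10]
#5 0x97→b18/s2 L1-HIT; vc=[10]
#6 0x7c→b15/s3 L1-HIT; vc=[10]
#7 0x90→b18/s2 L1-HIT; vc=[10]
#8 0x90→b18/s2 L1-HIT; vc=[10]
#9 0x74→b14/s2 MISS; vc=[10,18]
#10 0x7a→b15/s3 L1-HIT; vc=[10,18]
#11 0x32→b6/s2 MISS; vc=[10,18,14]
#12 0x56→b10/s2 VC-HIT; vc=[6,18,14]
#13 0x36→b6/s2 VC-HIT; vc=[10,18,14]

OUTCOME = VC-HIT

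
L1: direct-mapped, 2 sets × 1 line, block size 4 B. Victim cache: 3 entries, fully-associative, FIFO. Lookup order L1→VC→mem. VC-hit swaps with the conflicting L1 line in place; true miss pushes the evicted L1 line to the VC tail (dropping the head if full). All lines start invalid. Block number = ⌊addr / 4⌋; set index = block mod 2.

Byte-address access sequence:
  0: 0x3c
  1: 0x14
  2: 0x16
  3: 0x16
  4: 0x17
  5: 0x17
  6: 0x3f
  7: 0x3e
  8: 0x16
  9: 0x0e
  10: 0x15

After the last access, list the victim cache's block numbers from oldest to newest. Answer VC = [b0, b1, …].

  [0] addr=0x3c blk=15 s=1: MISS | VC []
  [1] addr=0x14 blk=5 s=1: MISS | VC [15]
  [2] addr=0x16 blk=5 s=1: L1-HIT | VC [15]
  [3] addr=0x16 blk=5 s=1: L1-HIT | VC [15]
  [4] addr=0x17 blk=5 s=1: L1-HIT | VC [15]
  [5] addr=0x17 blk=5 s=1: L1-HIT | VC [15]
  [6] addr=0x3f blk=15 s=1: VC-HIT | VC [5]
  [7] addr=0x3e blk=15 s=1: L1-HIT | VC [5]
  [8] addr=0x16 blk=5 s=1: VC-HIT | VC [15]
  [9] addr=0xe blk=3 s=1: MISS | VC [15, 5]
  [10] addr=0x15 blk=5 s=1: VC-HIT | VC [15, 3]

VC = [15, 3]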